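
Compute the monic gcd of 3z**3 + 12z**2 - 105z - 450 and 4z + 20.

Repeated division with remainder:
  3z**3 + 12z**2 - 105z - 450 = ((3/4)z**2 - (3/4)z - 45/2)(4z + 20) + (0)
Last nonzero remainder: 4z + 20. Dividing through by 4 gives the monic gcd z + 5.

z + 5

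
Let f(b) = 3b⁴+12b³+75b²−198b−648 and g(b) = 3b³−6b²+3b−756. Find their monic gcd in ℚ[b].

Apply the Euclidean algorithm:
  3b⁴+12b³+75b²−198b−648 = (b+6)(3b³−6b²+3b−756) + (108b²+540b+3888)
  3b³−6b²+3b−756 = ((1/36)b−7/36)(108b²+540b+3888) + (0)
Last nonzero remainder: 108b²+540b+3888. Dividing through by 108 gives the monic gcd b²+5b+36.

b²+5b+36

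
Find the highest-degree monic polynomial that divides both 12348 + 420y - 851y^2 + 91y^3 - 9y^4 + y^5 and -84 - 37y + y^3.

Euclidean algorithm in ℚ[y]:
  y^5 - 9y^4 + 91y^3 - 851y^2 + 420y + 12348 = (y^2 - 9y + 128)(y^3 - 37y - 84) + (-1100y^2 + 4400y + 23100)
  y^3 - 37y - 84 = (-(1/1100)y - 1/275)(-1100y^2 + 4400y + 23100) + (0)
Last nonzero remainder: -1100y^2 + 4400y + 23100. Dividing through by -1100 gives the monic gcd y^2 - 4y - 21.

-21 - 4y + y^2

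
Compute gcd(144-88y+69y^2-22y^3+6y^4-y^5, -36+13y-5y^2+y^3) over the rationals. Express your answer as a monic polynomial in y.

-36+13y-5y^2+y^3

Repeated division with remainder:
  -y^5+6y^4-22y^3+69y^2-88y+144 = (-y^2+y-4)(y^3-5y^2+13y-36) + (0)
The last nonzero remainder y^3-5y^2+13y-36 is already monic.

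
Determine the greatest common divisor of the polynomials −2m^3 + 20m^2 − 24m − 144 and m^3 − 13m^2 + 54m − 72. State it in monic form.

m − 6

Euclidean algorithm in ℚ[m]:
  −2m^3 + 20m^2 − 24m − 144 = (−2)(m^3 − 13m^2 + 54m − 72) + (−6m^2 + 84m − 288)
  m^3 − 13m^2 + 54m − 72 = (−(1/6)m − 1/6)(−6m^2 + 84m − 288) + (20m − 120)
  −6m^2 + 84m − 288 = (−(3/10)m + 12/5)(20m − 120) + (0)
Last nonzero remainder: 20m − 120. Dividing through by 20 gives the monic gcd m − 6.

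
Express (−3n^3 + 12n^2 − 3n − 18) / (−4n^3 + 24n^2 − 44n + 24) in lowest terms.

Apply the Euclidean algorithm:
  −3n^3 + 12n^2 − 3n − 18 = (3/4)(−4n^3 + 24n^2 − 44n + 24) + (−6n^2 + 30n − 36)
  −4n^3 + 24n^2 − 44n + 24 = ((2/3)n − 2/3)(−6n^2 + 30n − 36) + (0)
Last nonzero remainder: −6n^2 + 30n − 36. Dividing through by −6 gives the monic gcd n^2 − 5n + 6.
Cancel n^2 − 5n + 6 from numerator and denominator to get the reduced form.

(3n + 3)/(4n − 4)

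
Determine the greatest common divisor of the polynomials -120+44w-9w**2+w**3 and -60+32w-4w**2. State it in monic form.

Repeated division with remainder:
  w**3-9w**2+44w-120 = (-(1/4)w+1/4)(-4w**2+32w-60) + (21w-105)
  -4w**2+32w-60 = (-(4/21)w+4/7)(21w-105) + (0)
Last nonzero remainder: 21w-105. Dividing through by 21 gives the monic gcd w-5.

-5+w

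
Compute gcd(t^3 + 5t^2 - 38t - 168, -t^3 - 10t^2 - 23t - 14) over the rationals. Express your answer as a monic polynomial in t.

Repeated division with remainder:
  t^3 + 5t^2 - 38t - 168 = (-1)(-t^3 - 10t^2 - 23t - 14) + (-5t^2 - 61t - 182)
  -t^3 - 10t^2 - 23t - 14 = ((1/5)t - 11/25)(-5t^2 - 61t - 182) + (-(336/25)t - 2352/25)
  -5t^2 - 61t - 182 = ((125/336)t + 325/168)(-(336/25)t - 2352/25) + (0)
Last nonzero remainder: -(336/25)t - 2352/25. Dividing through by -336/25 gives the monic gcd t + 7.

t + 7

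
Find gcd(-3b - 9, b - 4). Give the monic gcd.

1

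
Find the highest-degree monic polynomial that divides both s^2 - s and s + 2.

1

Euclidean algorithm in ℚ[s]:
  s^2 - s = (s - 3)(s + 2) + (6)
  s + 2 = ((1/6)s + 1/3)(6) + (0)
The last nonzero remainder is the constant 6, so the polynomials are coprime and gcd = 1.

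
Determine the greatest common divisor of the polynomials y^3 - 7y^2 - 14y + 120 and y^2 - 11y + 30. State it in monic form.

y^2 - 11y + 30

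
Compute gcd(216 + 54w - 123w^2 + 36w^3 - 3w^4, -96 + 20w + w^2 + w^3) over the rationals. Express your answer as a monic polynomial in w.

Repeated division with remainder:
  -3w^4 + 36w^3 - 123w^2 + 54w + 216 = (-3w + 39)(w^3 + w^2 + 20w - 96) + (-102w^2 - 1014w + 3960)
  w^3 + w^2 + 20w - 96 = (-(1/102)w + 76/867)(-102w^2 - 1014w + 3960) + ((42688/289)w - 128064/289)
  -102w^2 - 1014w + 3960 = (-(14739/21344)w - 47685/5336)((42688/289)w - 128064/289) + (0)
Last nonzero remainder: (42688/289)w - 128064/289. Dividing through by 42688/289 gives the monic gcd w - 3.

-3 + w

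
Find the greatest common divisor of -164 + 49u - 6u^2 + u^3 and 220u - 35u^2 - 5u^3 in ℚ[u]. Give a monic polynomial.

-4 + u

By polynomial division,
  u^3 - 6u^2 + 49u - 164 = (-1/5)(-5u^3 - 35u^2 + 220u) + (-13u^2 + 93u - 164)
  -5u^3 - 35u^2 + 220u = ((5/13)u + 920/169)(-13u^2 + 93u - 164) + (-(37720/169)u + 150880/169)
  -13u^2 + 93u - 164 = ((2197/37720)u - 169/920)(-(37720/169)u + 150880/169) + (0)
Last nonzero remainder: -(37720/169)u + 150880/169. Dividing through by -37720/169 gives the monic gcd u - 4.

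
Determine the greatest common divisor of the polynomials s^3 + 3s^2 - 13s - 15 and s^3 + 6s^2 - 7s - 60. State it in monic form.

Euclidean algorithm in ℚ[s]:
  s^3 + 3s^2 - 13s - 15 = (s^3 + 6s^2 - 7s - 60) + (-3s^2 - 6s + 45)
  s^3 + 6s^2 - 7s - 60 = (-(1/3)s - 4/3)(-3s^2 - 6s + 45) + (0)
Last nonzero remainder: -3s^2 - 6s + 45. Dividing through by -3 gives the monic gcd s^2 + 2s - 15.

s^2 + 2s - 15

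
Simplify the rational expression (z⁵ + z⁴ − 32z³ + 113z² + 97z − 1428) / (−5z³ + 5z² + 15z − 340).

Apply the Euclidean algorithm:
  z⁵ + z⁴ − 32z³ + 113z² + 97z − 1428 = (−(1/5)z² − (2/5)z + 27/5)(−5z³ + 5z² + 15z − 340) + (24z² − 120z + 408)
  −5z³ + 5z² + 15z − 340 = (−(5/24)z − 5/6)(24z² − 120z + 408) + (0)
Last nonzero remainder: 24z² − 120z + 408. Dividing through by 24 gives the monic gcd z² − 5z + 17.
Cancel z² − 5z + 17 from numerator and denominator to get the reduced form.

(−z³ − 6z² + 19z + 84)/(5z + 20)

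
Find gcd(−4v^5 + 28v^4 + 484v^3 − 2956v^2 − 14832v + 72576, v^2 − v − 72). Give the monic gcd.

Apply the Euclidean algorithm:
  −4v^5 + 28v^4 + 484v^3 − 2956v^2 − 14832v + 72576 = (−4v^3 + 24v^2 + 220v − 1008)(v^2 − v − 72) + (0)
The last nonzero remainder v^2 − v − 72 is already monic.

v^2 − v − 72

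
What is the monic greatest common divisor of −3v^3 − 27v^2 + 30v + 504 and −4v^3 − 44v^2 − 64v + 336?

By polynomial division,
  −3v^3 − 27v^2 + 30v + 504 = (3/4)(−4v^3 − 44v^2 − 64v + 336) + (6v^2 + 78v + 252)
  −4v^3 − 44v^2 − 64v + 336 = (−(2/3)v + 4/3)(6v^2 + 78v + 252) + (0)
Last nonzero remainder: 6v^2 + 78v + 252. Dividing through by 6 gives the monic gcd v^2 + 13v + 42.

v^2 + 13v + 42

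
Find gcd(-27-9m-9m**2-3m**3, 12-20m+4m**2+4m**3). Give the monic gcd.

By polynomial division,
  -3m**3-9m**2-9m-27 = (-3/4)(4m**3+4m**2-20m+12) + (-6m**2-24m-18)
  4m**3+4m**2-20m+12 = (-(2/3)m+2)(-6m**2-24m-18) + (16m+48)
  -6m**2-24m-18 = (-(3/8)m-3/8)(16m+48) + (0)
Last nonzero remainder: 16m+48. Dividing through by 16 gives the monic gcd m+3.

3+m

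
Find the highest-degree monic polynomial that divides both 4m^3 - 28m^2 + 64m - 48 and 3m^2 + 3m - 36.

Euclidean algorithm in ℚ[m]:
  4m^3 - 28m^2 + 64m - 48 = ((4/3)m - 32/3)(3m^2 + 3m - 36) + (144m - 432)
  3m^2 + 3m - 36 = ((1/48)m + 1/12)(144m - 432) + (0)
Last nonzero remainder: 144m - 432. Dividing through by 144 gives the monic gcd m - 3.

m - 3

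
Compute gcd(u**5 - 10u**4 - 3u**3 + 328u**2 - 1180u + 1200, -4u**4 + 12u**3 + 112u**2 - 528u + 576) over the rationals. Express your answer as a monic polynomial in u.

u**3 - 28u + 48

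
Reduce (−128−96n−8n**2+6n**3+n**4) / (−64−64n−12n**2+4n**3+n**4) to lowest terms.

(4+n)/(2+n)

Apply the Euclidean algorithm:
  n**4+6n**3−8n**2−96n−128 = (n**4+4n**3−12n**2−64n−64) + (2n**3+4n**2−32n−64)
  n**4+4n**3−12n**2−64n−64 = ((1/2)n+1)(2n**3+4n**2−32n−64) + (0)
Last nonzero remainder: 2n**3+4n**2−32n−64. Dividing through by 2 gives the monic gcd n**3+2n**2−16n−32.
Cancel n**3+2n**2−16n−32 from numerator and denominator to get the reduced form.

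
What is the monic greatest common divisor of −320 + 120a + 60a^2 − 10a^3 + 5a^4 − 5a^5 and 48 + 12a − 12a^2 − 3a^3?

−4 + a^2

Euclidean algorithm in ℚ[a]:
  −5a^5 + 5a^4 − 10a^3 + 60a^2 + 120a − 320 = ((5/3)a^2 − (25/3)a + 130/3)(−3a^3 − 12a^2 + 12a + 48) + (600a^2 − 2400)
  −3a^3 − 12a^2 + 12a + 48 = (−(1/200)a − 1/50)(600a^2 − 2400) + (0)
Last nonzero remainder: 600a^2 − 2400. Dividing through by 600 gives the monic gcd a^2 − 4.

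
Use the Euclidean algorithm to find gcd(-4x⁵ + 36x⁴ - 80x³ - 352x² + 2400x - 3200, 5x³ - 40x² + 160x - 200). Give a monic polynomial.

x³ - 8x² + 32x - 40

By polynomial division,
  -4x⁵ + 36x⁴ - 80x³ - 352x² + 2400x - 3200 = (-(4/5)x² + (4/5)x + 16)(5x³ - 40x² + 160x - 200) + (0)
Last nonzero remainder: 5x³ - 40x² + 160x - 200. Dividing through by 5 gives the monic gcd x³ - 8x² + 32x - 40.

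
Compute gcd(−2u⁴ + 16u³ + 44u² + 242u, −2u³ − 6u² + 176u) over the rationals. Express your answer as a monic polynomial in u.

By polynomial division,
  −2u⁴ + 16u³ + 44u² + 242u = (u − 11)(−2u³ − 6u² + 176u) + (−198u² + 2178u)
  −2u³ − 6u² + 176u = ((1/99)u + 14/99)(−198u² + 2178u) + (−132u)
  −198u² + 2178u = ((3/2)u − 33/2)(−132u) + (0)
Last nonzero remainder: −132u. Dividing through by −132 gives the monic gcd u.

u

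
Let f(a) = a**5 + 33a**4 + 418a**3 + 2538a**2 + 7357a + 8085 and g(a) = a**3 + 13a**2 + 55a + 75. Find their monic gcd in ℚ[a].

a**2 + 8a + 15

Repeated division with remainder:
  a**5 + 33a**4 + 418a**3 + 2538a**2 + 7357a + 8085 = (a**2 + 20a + 103)(a**3 + 13a**2 + 55a + 75) + (24a**2 + 192a + 360)
  a**3 + 13a**2 + 55a + 75 = ((1/24)a + 5/24)(24a**2 + 192a + 360) + (0)
Last nonzero remainder: 24a**2 + 192a + 360. Dividing through by 24 gives the monic gcd a**2 + 8a + 15.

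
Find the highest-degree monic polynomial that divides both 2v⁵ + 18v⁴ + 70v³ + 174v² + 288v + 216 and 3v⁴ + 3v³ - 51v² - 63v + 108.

v² + 6v + 9

Repeated division with remainder:
  2v⁵ + 18v⁴ + 70v³ + 174v² + 288v + 216 = ((2/3)v + 16/3)(3v⁴ + 3v³ - 51v² - 63v + 108) + (88v³ + 488v² + 552v - 360)
  3v⁴ + 3v³ - 51v² - 63v + 108 = ((3/88)v - 75/484)(88v³ + 488v² + 552v - 360) + ((702/121)v² + (4212/121)v + 6318/121)
  88v³ + 488v² + 552v - 360 = ((5324/351)v - 2420/351)((702/121)v² + (4212/121)v + 6318/121) + (0)
Last nonzero remainder: (702/121)v² + (4212/121)v + 6318/121. Dividing through by 702/121 gives the monic gcd v² + 6v + 9.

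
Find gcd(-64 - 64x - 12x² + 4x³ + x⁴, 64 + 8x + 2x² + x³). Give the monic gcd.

By polynomial division,
  x⁴ + 4x³ - 12x² - 64x - 64 = (x + 2)(x³ + 2x² + 8x + 64) + (-24x² - 144x - 192)
  x³ + 2x² + 8x + 64 = (-(1/24)x + 1/6)(-24x² - 144x - 192) + (24x + 96)
  -24x² - 144x - 192 = (-x - 2)(24x + 96) + (0)
Last nonzero remainder: 24x + 96. Dividing through by 24 gives the monic gcd x + 4.

4 + x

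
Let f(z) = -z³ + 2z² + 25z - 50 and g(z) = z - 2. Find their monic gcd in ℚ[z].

By polynomial division,
  -z³ + 2z² + 25z - 50 = (-z² + 25)(z - 2) + (0)
The last nonzero remainder z - 2 is already monic.

z - 2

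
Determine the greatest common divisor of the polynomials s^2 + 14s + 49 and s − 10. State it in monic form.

1

Repeated division with remainder:
  s^2 + 14s + 49 = (s + 24)(s − 10) + (289)
  s − 10 = ((1/289)s − 10/289)(289) + (0)
The last nonzero remainder is the constant 289, so the polynomials are coprime and gcd = 1.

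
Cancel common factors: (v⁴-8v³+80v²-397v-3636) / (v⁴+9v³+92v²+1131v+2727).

(v²-5v-36)/(v²+12v+27)

By polynomial division,
  v⁴-8v³+80v²-397v-3636 = (v⁴+9v³+92v²+1131v+2727) + (-17v³-12v²-1528v-6363)
  v⁴+9v³+92v²+1131v+2727 = (-(1/17)v-141/289)(-17v³-12v²-1528v-6363) + (-(1080/289)v²+(3240/289)v-109080/289)
  -17v³-12v²-1528v-6363 = ((4913/1080)v+2023/120)(-(1080/289)v²+(3240/289)v-109080/289) + (0)
Last nonzero remainder: -(1080/289)v²+(3240/289)v-109080/289. Dividing through by -1080/289 gives the monic gcd v²-3v+101.
Cancel v²-3v+101 from numerator and denominator to get the reduced form.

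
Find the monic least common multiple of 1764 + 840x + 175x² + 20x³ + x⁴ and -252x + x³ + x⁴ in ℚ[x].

-10584x - 3276x² - 210x³ + 55x⁴ + 14x⁵ + x⁶

Apply the Euclidean algorithm:
  x⁴ + 20x³ + 175x² + 840x + 1764 = (x⁴ + x³ - 252x) + (19x³ + 175x² + 1092x + 1764)
  x⁴ + x³ - 252x = ((1/19)x - 156/361)(19x³ + 175x² + 1092x + 1764) + ((6552/361)x² + (45864/361)x + 275184/361)
  19x³ + 175x² + 1092x + 1764 = ((6859/6552)x + 361/156)((6552/361)x² + (45864/361)x + 275184/361) + (0)
Last nonzero remainder: (6552/361)x² + (45864/361)x + 275184/361. Dividing through by 6552/361 gives the monic gcd x² + 7x + 42.
Then lcm(f, g) = f·g / gcd(f, g); expanding and making the result monic gives the answer.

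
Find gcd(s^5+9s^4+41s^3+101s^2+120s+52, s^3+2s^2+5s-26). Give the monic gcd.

s^2+4s+13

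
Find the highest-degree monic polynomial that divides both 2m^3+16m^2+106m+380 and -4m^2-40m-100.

m+5

Repeated division with remainder:
  2m^3+16m^2+106m+380 = (-(1/2)m+1)(-4m^2-40m-100) + (96m+480)
  -4m^2-40m-100 = (-(1/24)m-5/24)(96m+480) + (0)
Last nonzero remainder: 96m+480. Dividing through by 96 gives the monic gcd m+5.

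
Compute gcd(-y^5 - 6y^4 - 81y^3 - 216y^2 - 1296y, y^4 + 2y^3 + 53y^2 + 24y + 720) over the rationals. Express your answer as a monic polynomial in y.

By polynomial division,
  -y^5 - 6y^4 - 81y^3 - 216y^2 - 1296y = (-y - 4)(y^4 + 2y^3 + 53y^2 + 24y + 720) + (-20y^3 + 20y^2 - 480y + 2880)
  y^4 + 2y^3 + 53y^2 + 24y + 720 = (-(1/20)y - 3/20)(-20y^3 + 20y^2 - 480y + 2880) + (32y^2 + 96y + 1152)
  -20y^3 + 20y^2 - 480y + 2880 = (-(5/8)y + 5/2)(32y^2 + 96y + 1152) + (0)
Last nonzero remainder: 32y^2 + 96y + 1152. Dividing through by 32 gives the monic gcd y^2 + 3y + 36.

y^2 + 3y + 36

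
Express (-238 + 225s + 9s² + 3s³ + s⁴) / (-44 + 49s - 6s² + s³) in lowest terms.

Repeated division with remainder:
  s⁴ + 3s³ + 9s² + 225s - 238 = (s + 9)(s³ - 6s² + 49s - 44) + (14s² - 172s + 158)
  s³ - 6s² + 49s - 44 = ((1/14)s + 22/49)(14s² - 172s + 158) + ((5632/49)s - 5632/49)
  14s² - 172s + 158 = ((343/2816)s - 3871/2816)((5632/49)s - 5632/49) + (0)
Last nonzero remainder: (5632/49)s - 5632/49. Dividing through by 5632/49 gives the monic gcd s - 1.
Cancel s - 1 from numerator and denominator to get the reduced form.

(238 + 13s + 4s² + s³)/(44 - 5s + s²)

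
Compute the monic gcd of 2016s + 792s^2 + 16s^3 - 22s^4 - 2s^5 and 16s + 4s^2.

4s + s^2

Repeated division with remainder:
  -2s^5 - 22s^4 + 16s^3 + 792s^2 + 2016s = (-(1/2)s^3 - (7/2)s^2 + 18s + 126)(4s^2 + 16s) + (0)
Last nonzero remainder: 4s^2 + 16s. Dividing through by 4 gives the monic gcd s^2 + 4s.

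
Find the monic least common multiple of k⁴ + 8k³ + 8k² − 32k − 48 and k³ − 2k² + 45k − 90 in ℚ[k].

k⁶ + 8k⁵ + 53k⁴ + 328k³ + 312k² − 1440k − 2160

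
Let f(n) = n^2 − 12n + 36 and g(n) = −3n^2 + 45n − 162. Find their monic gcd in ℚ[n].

n − 6

Apply the Euclidean algorithm:
  n^2 − 12n + 36 = (−1/3)(−3n^2 + 45n − 162) + (3n − 18)
  −3n^2 + 45n − 162 = (−n + 9)(3n − 18) + (0)
Last nonzero remainder: 3n − 18. Dividing through by 3 gives the monic gcd n − 6.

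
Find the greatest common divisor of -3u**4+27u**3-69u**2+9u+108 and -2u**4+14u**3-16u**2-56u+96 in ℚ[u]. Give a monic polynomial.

Euclidean algorithm in ℚ[u]:
  -3u**4+27u**3-69u**2+9u+108 = (3/2)(-2u**4+14u**3-16u**2-56u+96) + (6u**3-45u**2+93u-36)
  -2u**4+14u**3-16u**2-56u+96 = (-(1/3)u-1/6)(6u**3-45u**2+93u-36) + ((15/2)u**2-(105/2)u+90)
  6u**3-45u**2+93u-36 = ((4/5)u-2/5)((15/2)u**2-(105/2)u+90) + (0)
Last nonzero remainder: (15/2)u**2-(105/2)u+90. Dividing through by 15/2 gives the monic gcd u**2-7u+12.

u**2-7u+12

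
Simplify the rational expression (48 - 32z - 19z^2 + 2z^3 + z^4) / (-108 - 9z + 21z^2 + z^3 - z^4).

Apply the Euclidean algorithm:
  z^4 + 2z^3 - 19z^2 - 32z + 48 = (-1)(-z^4 + z^3 + 21z^2 - 9z - 108) + (3z^3 + 2z^2 - 41z - 60)
  -z^4 + z^3 + 21z^2 - 9z - 108 = (-(1/3)z + 5/9)(3z^3 + 2z^2 - 41z - 60) + ((56/9)z^2 - (56/9)z - 224/3)
  3z^3 + 2z^2 - 41z - 60 = ((27/56)z + 45/56)((56/9)z^2 - (56/9)z - 224/3) + (0)
Last nonzero remainder: (56/9)z^2 - (56/9)z - 224/3. Dividing through by 56/9 gives the monic gcd z^2 - z - 12.
Cancel z^2 - z - 12 from numerator and denominator to get the reduced form.

(4 - 3z - z^2)/(-9 + z^2)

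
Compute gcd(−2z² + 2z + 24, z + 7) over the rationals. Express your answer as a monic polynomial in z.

1

Apply the Euclidean algorithm:
  −2z² + 2z + 24 = (−2z + 16)(z + 7) + (−88)
  z + 7 = (−(1/88)z − 7/88)(−88) + (0)
The last nonzero remainder is the constant −88, so the polynomials are coprime and gcd = 1.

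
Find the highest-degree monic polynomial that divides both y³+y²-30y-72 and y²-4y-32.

Apply the Euclidean algorithm:
  y³+y²-30y-72 = (y+5)(y²-4y-32) + (22y+88)
  y²-4y-32 = ((1/22)y-4/11)(22y+88) + (0)
Last nonzero remainder: 22y+88. Dividing through by 22 gives the monic gcd y+4.

y+4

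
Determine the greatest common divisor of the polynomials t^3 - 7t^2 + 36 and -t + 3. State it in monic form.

Euclidean algorithm in ℚ[t]:
  t^3 - 7t^2 + 36 = (-t^2 + 4t + 12)(-t + 3) + (0)
Last nonzero remainder: -t + 3. Dividing through by -1 gives the monic gcd t - 3.

t - 3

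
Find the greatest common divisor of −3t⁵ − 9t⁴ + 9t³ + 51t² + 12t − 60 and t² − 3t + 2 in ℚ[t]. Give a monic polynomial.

t² − 3t + 2

Apply the Euclidean algorithm:
  −3t⁵ − 9t⁴ + 9t³ + 51t² + 12t − 60 = (−3t³ − 18t² − 39t − 30)(t² − 3t + 2) + (0)
The last nonzero remainder t² − 3t + 2 is already monic.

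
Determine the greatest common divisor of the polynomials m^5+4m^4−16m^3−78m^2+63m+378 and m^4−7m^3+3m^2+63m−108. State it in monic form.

Repeated division with remainder:
  m^5+4m^4−16m^3−78m^2+63m+378 = (m+11)(m^4−7m^3+3m^2+63m−108) + (58m^3−174m^2−522m+1566)
  m^4−7m^3+3m^2+63m−108 = ((1/58)m−2/29)(58m^3−174m^2−522m+1566) + (0)
Last nonzero remainder: 58m^3−174m^2−522m+1566. Dividing through by 58 gives the monic gcd m^3−3m^2−9m+27.

m^3−3m^2−9m+27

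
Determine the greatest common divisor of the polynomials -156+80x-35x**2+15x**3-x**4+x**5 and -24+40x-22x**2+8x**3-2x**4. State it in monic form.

Apply the Euclidean algorithm:
  x**5-x**4+15x**3-35x**2+80x-156 = (-(1/2)x-3/2)(-2x**4+8x**3-22x**2+40x-24) + (16x**3-48x**2+128x-192)
  -2x**4+8x**3-22x**2+40x-24 = (-(1/8)x+1/8)(16x**3-48x**2+128x-192) + (0)
Last nonzero remainder: 16x**3-48x**2+128x-192. Dividing through by 16 gives the monic gcd x**3-3x**2+8x-12.

-12+8x-3x**2+x**3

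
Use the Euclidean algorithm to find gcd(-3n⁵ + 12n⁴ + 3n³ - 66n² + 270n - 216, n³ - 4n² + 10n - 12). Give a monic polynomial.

By polynomial division,
  -3n⁵ + 12n⁴ + 3n³ - 66n² + 270n - 216 = (-3n² + 33)(n³ - 4n² + 10n - 12) + (30n² - 60n + 180)
  n³ - 4n² + 10n - 12 = ((1/30)n - 1/15)(30n² - 60n + 180) + (0)
Last nonzero remainder: 30n² - 60n + 180. Dividing through by 30 gives the monic gcd n² - 2n + 6.

n² - 2n + 6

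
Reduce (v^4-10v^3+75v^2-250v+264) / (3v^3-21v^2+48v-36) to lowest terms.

(v^2-5v+44)/(3v-6)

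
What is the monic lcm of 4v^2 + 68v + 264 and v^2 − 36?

By polynomial division,
  4v^2 + 68v + 264 = (4)(v^2 − 36) + (68v + 408)
  v^2 − 36 = ((1/68)v − 3/34)(68v + 408) + (0)
Last nonzero remainder: 68v + 408. Dividing through by 68 gives the monic gcd v + 6.
Then lcm(f, g) = f·g / gcd(f, g); expanding and making the result monic gives the answer.

v^3 + 11v^2 − 36v − 396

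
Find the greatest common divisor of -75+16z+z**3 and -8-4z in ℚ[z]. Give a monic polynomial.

Repeated division with remainder:
  z**3+16z-75 = (-(1/4)z**2+(1/2)z-5)(-4z-8) + (-115)
  -4z-8 = ((4/115)z+8/115)(-115) + (0)
The last nonzero remainder is the constant -115, so the polynomials are coprime and gcd = 1.

1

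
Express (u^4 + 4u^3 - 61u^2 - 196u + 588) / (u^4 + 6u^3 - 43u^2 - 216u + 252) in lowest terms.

Repeated division with remainder:
  u^4 + 4u^3 - 61u^2 - 196u + 588 = (u^4 + 6u^3 - 43u^2 - 216u + 252) + (-2u^3 - 18u^2 + 20u + 336)
  u^4 + 6u^3 - 43u^2 - 216u + 252 = (-(1/2)u + 3/2)(-2u^3 - 18u^2 + 20u + 336) + (-6u^2 - 78u - 252)
  -2u^3 - 18u^2 + 20u + 336 = ((1/3)u - 4/3)(-6u^2 - 78u - 252) + (0)
Last nonzero remainder: -6u^2 - 78u - 252. Dividing through by -6 gives the monic gcd u^2 + 13u + 42.
Cancel u^2 + 13u + 42 from numerator and denominator to get the reduced form.

(u^2 - 9u + 14)/(u^2 - 7u + 6)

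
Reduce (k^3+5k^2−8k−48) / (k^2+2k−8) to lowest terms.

(k^2+k−12)/(k−2)

Euclidean algorithm in ℚ[k]:
  k^3+5k^2−8k−48 = (k+3)(k^2+2k−8) + (−6k−24)
  k^2+2k−8 = (−(1/6)k+1/3)(−6k−24) + (0)
Last nonzero remainder: −6k−24. Dividing through by −6 gives the monic gcd k+4.
Cancel k+4 from numerator and denominator to get the reduced form.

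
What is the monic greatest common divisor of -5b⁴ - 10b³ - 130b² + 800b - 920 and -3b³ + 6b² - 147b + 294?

b - 2

Apply the Euclidean algorithm:
  -5b⁴ - 10b³ - 130b² + 800b - 920 = ((5/3)b + 20/3)(-3b³ + 6b² - 147b + 294) + (75b² + 1290b - 2880)
  -3b³ + 6b² - 147b + 294 = (-(1/25)b + 96/125)(75b² + 1290b - 2880) + (-(31323/25)b + 62646/25)
  75b² + 1290b - 2880 = (-(625/10441)b - 12000/10441)(-(31323/25)b + 62646/25) + (0)
Last nonzero remainder: -(31323/25)b + 62646/25. Dividing through by -31323/25 gives the monic gcd b - 2.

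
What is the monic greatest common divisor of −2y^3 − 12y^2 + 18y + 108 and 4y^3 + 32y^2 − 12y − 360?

y^2 + 3y − 18

By polynomial division,
  −2y^3 − 12y^2 + 18y + 108 = (−1/2)(4y^3 + 32y^2 − 12y − 360) + (4y^2 + 12y − 72)
  4y^3 + 32y^2 − 12y − 360 = (y + 5)(4y^2 + 12y − 72) + (0)
Last nonzero remainder: 4y^2 + 12y − 72. Dividing through by 4 gives the monic gcd y^2 + 3y − 18.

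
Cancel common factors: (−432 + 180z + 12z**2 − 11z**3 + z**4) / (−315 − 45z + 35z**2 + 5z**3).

Repeated division with remainder:
  z**4 − 11z**3 + 12z**2 + 180z − 432 = ((1/5)z − 18/5)(5z**3 + 35z**2 − 45z − 315) + (147z**2 + 81z − 1566)
  5z**3 + 35z**2 − 45z − 315 = ((5/147)z + 1580/7203)(147z**2 + 81z − 1566) + (−(22815/2401)z + 68445/2401)
  147z**2 + 81z − 1566 = (−(117649/7605)z − 139258/2535)(−(22815/2401)z + 68445/2401) + (0)
Last nonzero remainder: −(22815/2401)z + 68445/2401. Dividing through by −22815/2401 gives the monic gcd z − 3.
Cancel z − 3 from numerator and denominator to get the reduced form.

(144 − 12z − 8z**2 + z**3)/(105 + 50z + 5z**2)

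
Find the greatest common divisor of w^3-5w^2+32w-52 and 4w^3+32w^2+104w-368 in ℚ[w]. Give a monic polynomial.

Euclidean algorithm in ℚ[w]:
  w^3-5w^2+32w-52 = (1/4)(4w^3+32w^2+104w-368) + (-13w^2+6w+40)
  4w^3+32w^2+104w-368 = (-(4/13)w-440/169)(-13w^2+6w+40) + ((22296/169)w-44592/169)
  -13w^2+6w+40 = (-(2197/22296)w-845/5574)((22296/169)w-44592/169) + (0)
Last nonzero remainder: (22296/169)w-44592/169. Dividing through by 22296/169 gives the monic gcd w-2.

w-2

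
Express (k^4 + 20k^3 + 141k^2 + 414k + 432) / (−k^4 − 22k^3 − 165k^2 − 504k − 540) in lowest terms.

(−k − 8)/(k + 10)

By polynomial division,
  k^4 + 20k^3 + 141k^2 + 414k + 432 = (−1)(−k^4 − 22k^3 − 165k^2 − 504k − 540) + (−2k^3 − 24k^2 − 90k − 108)
  −k^4 − 22k^3 − 165k^2 − 504k − 540 = ((1/2)k + 5)(−2k^3 − 24k^2 − 90k − 108) + (0)
Last nonzero remainder: −2k^3 − 24k^2 − 90k − 108. Dividing through by −2 gives the monic gcd k^3 + 12k^2 + 45k + 54.
Cancel k^3 + 12k^2 + 45k + 54 from numerator and denominator to get the reduced form.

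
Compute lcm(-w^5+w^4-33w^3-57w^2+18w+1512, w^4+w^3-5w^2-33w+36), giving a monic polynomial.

Repeated division with remainder:
  -w^5+w^4-33w^3-57w^2+18w+1512 = (-w+2)(w^4+w^3-5w^2-33w+36) + (-40w^3-80w^2+120w+1440)
  w^4+w^3-5w^2-33w+36 = (-(1/40)w+1/40)(-40w^3-80w^2+120w+1440) + (0)
Last nonzero remainder: -40w^3-80w^2+120w+1440. Dividing through by -40 gives the monic gcd w^3+2w^2-3w-36.
Then lcm(f, g) = f·g / gcd(f, g); expanding and making the result monic gives the answer.

w^6-2w^5+34w^4+24w^3-75w^2-1494w+1512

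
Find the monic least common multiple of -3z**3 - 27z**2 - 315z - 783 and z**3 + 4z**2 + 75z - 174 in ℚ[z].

z**4 + 7z**3 + 87z**2 + 51z - 522

Repeated division with remainder:
  -3z**3 - 27z**2 - 315z - 783 = (-3)(z**3 + 4z**2 + 75z - 174) + (-15z**2 - 90z - 1305)
  z**3 + 4z**2 + 75z - 174 = (-(1/15)z + 2/15)(-15z**2 - 90z - 1305) + (0)
Last nonzero remainder: -15z**2 - 90z - 1305. Dividing through by -15 gives the monic gcd z**2 + 6z + 87.
Then lcm(f, g) = f·g / gcd(f, g); expanding and making the result monic gives the answer.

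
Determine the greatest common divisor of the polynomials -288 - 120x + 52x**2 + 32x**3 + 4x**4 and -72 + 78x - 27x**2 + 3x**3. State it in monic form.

-2 + x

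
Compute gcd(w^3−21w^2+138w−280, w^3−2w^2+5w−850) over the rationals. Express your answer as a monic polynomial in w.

Apply the Euclidean algorithm:
  w^3−21w^2+138w−280 = (w^3−2w^2+5w−850) + (−19w^2+133w+570)
  w^3−2w^2+5w−850 = (−(1/19)w−5/19)(−19w^2+133w+570) + (70w−700)
  −19w^2+133w+570 = (−(19/70)w−57/70)(70w−700) + (0)
Last nonzero remainder: 70w−700. Dividing through by 70 gives the monic gcd w−10.

w−10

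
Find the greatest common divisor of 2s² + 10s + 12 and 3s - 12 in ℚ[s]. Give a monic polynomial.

Euclidean algorithm in ℚ[s]:
  2s² + 10s + 12 = ((2/3)s + 6)(3s - 12) + (84)
  3s - 12 = ((1/28)s - 1/7)(84) + (0)
The last nonzero remainder is the constant 84, so the polynomials are coprime and gcd = 1.

1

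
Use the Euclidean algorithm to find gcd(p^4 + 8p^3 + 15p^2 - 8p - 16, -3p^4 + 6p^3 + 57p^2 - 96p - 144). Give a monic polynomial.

Euclidean algorithm in ℚ[p]:
  p^4 + 8p^3 + 15p^2 - 8p - 16 = (-1/3)(-3p^4 + 6p^3 + 57p^2 - 96p - 144) + (10p^3 + 34p^2 - 40p - 64)
  -3p^4 + 6p^3 + 57p^2 - 96p - 144 = (-(3/10)p + 81/50)(10p^3 + 34p^2 - 40p - 64) + (-(252/25)p^2 - (252/5)p - 1008/25)
  10p^3 + 34p^2 - 40p - 64 = (-(125/126)p + 100/63)(-(252/25)p^2 - (252/5)p - 1008/25) + (0)
Last nonzero remainder: -(252/25)p^2 - (252/5)p - 1008/25. Dividing through by -252/25 gives the monic gcd p^2 + 5p + 4.

p^2 + 5p + 4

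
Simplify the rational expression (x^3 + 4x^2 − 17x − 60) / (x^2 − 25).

(x^2 − x − 12)/(x − 5)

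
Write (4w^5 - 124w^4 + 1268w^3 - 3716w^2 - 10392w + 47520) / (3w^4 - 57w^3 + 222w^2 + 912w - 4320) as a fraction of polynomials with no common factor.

(4w^2 - 32w - 132)/(3w + 12)

By polynomial division,
  4w^5 - 124w^4 + 1268w^3 - 3716w^2 - 10392w + 47520 = ((4/3)w - 16)(3w^4 - 57w^3 + 222w^2 + 912w - 4320) + (60w^3 - 1380w^2 + 9960w - 21600)
  3w^4 - 57w^3 + 222w^2 + 912w - 4320 = ((1/20)w + 1/5)(60w^3 - 1380w^2 + 9960w - 21600) + (0)
Last nonzero remainder: 60w^3 - 1380w^2 + 9960w - 21600. Dividing through by 60 gives the monic gcd w^3 - 23w^2 + 166w - 360.
Cancel w^3 - 23w^2 + 166w - 360 from numerator and denominator to get the reduced form.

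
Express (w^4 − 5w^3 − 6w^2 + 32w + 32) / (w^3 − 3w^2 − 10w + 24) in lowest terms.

By polynomial division,
  w^4 − 5w^3 − 6w^2 + 32w + 32 = (w − 2)(w^3 − 3w^2 − 10w + 24) + (−2w^2 − 12w + 80)
  w^3 − 3w^2 − 10w + 24 = (−(1/2)w + 9/2)(−2w^2 − 12w + 80) + (84w − 336)
  −2w^2 − 12w + 80 = (−(1/42)w − 5/21)(84w − 336) + (0)
Last nonzero remainder: 84w − 336. Dividing through by 84 gives the monic gcd w − 4.
Cancel w − 4 from numerator and denominator to get the reduced form.

(w^3 − w^2 − 10w − 8)/(w^2 + w − 6)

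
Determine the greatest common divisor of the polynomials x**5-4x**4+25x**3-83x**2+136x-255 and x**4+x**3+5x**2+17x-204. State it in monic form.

x**3-3x**2+17x-51

By polynomial division,
  x**5-4x**4+25x**3-83x**2+136x-255 = (x-5)(x**4+x**3+5x**2+17x-204) + (25x**3-75x**2+425x-1275)
  x**4+x**3+5x**2+17x-204 = ((1/25)x+4/25)(25x**3-75x**2+425x-1275) + (0)
Last nonzero remainder: 25x**3-75x**2+425x-1275. Dividing through by 25 gives the monic gcd x**3-3x**2+17x-51.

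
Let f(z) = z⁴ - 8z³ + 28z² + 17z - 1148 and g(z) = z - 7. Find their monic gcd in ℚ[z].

z - 7

Euclidean algorithm in ℚ[z]:
  z⁴ - 8z³ + 28z² + 17z - 1148 = (z³ - z² + 21z + 164)(z - 7) + (0)
The last nonzero remainder z - 7 is already monic.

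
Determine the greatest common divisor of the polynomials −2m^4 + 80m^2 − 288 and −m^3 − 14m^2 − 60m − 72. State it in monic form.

By polynomial division,
  −2m^4 + 80m^2 − 288 = (2m − 28)(−m^3 − 14m^2 − 60m − 72) + (−192m^2 − 1536m − 2304)
  −m^3 − 14m^2 − 60m − 72 = ((1/192)m + 1/32)(−192m^2 − 1536m − 2304) + (0)
Last nonzero remainder: −192m^2 − 1536m − 2304. Dividing through by −192 gives the monic gcd m^2 + 8m + 12.

m^2 + 8m + 12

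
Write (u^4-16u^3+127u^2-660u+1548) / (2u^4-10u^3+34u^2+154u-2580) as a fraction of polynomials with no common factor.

(u-6)/(2u+10)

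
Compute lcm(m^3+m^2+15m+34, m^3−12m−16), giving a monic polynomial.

m^5−m^4+5m^3−4m^2−188m−272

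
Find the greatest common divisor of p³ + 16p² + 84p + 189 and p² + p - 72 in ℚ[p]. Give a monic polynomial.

p + 9

Apply the Euclidean algorithm:
  p³ + 16p² + 84p + 189 = (p + 15)(p² + p - 72) + (141p + 1269)
  p² + p - 72 = ((1/141)p - 8/141)(141p + 1269) + (0)
Last nonzero remainder: 141p + 1269. Dividing through by 141 gives the monic gcd p + 9.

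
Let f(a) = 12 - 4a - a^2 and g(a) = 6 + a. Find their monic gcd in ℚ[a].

6 + a

By polynomial division,
  -a^2 - 4a + 12 = (-a + 2)(a + 6) + (0)
The last nonzero remainder a + 6 is already monic.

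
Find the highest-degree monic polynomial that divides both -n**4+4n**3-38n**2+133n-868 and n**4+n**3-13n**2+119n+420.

Euclidean algorithm in ℚ[n]:
  -n**4+4n**3-38n**2+133n-868 = (-1)(n**4+n**3-13n**2+119n+420) + (5n**3-51n**2+252n-448)
  n**4+n**3-13n**2+119n+420 = ((1/5)n+56/25)(5n**3-51n**2+252n-448) + ((1271/25)n**2-(8897/25)n+35588/25)
  5n**3-51n**2+252n-448 = ((125/1271)n-400/1271)((1271/25)n**2-(8897/25)n+35588/25) + (0)
Last nonzero remainder: (1271/25)n**2-(8897/25)n+35588/25. Dividing through by 1271/25 gives the monic gcd n**2-7n+28.

n**2-7n+28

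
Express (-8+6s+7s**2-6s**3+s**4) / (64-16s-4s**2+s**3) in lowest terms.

(2-s-2s**2+s**3)/(-16+s**2)

Apply the Euclidean algorithm:
  s**4-6s**3+7s**2+6s-8 = (s-2)(s**3-4s**2-16s+64) + (15s**2-90s+120)
  s**3-4s**2-16s+64 = ((1/15)s+2/15)(15s**2-90s+120) + (-12s+48)
  15s**2-90s+120 = (-(5/4)s+5/2)(-12s+48) + (0)
Last nonzero remainder: -12s+48. Dividing through by -12 gives the monic gcd s-4.
Cancel s-4 from numerator and denominator to get the reduced form.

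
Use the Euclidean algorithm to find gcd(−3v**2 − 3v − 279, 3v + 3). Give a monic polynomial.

1

By polynomial division,
  −3v**2 − 3v − 279 = (−v)(3v + 3) + (−279)
  3v + 3 = (−(1/93)v − 1/93)(−279) + (0)
The last nonzero remainder is the constant −279, so the polynomials are coprime and gcd = 1.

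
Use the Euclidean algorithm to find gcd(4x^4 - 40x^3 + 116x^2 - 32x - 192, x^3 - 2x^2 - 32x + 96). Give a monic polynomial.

Euclidean algorithm in ℚ[x]:
  4x^4 - 40x^3 + 116x^2 - 32x - 192 = (4x - 32)(x^3 - 2x^2 - 32x + 96) + (180x^2 - 1440x + 2880)
  x^3 - 2x^2 - 32x + 96 = ((1/180)x + 1/30)(180x^2 - 1440x + 2880) + (0)
Last nonzero remainder: 180x^2 - 1440x + 2880. Dividing through by 180 gives the monic gcd x^2 - 8x + 16.

x^2 - 8x + 16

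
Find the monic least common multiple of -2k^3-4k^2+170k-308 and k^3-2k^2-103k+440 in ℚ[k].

By polynomial division,
  -2k^3-4k^2+170k-308 = (-2)(k^3-2k^2-103k+440) + (-8k^2-36k+572)
  k^3-2k^2-103k+440 = (-(1/8)k+13/16)(-8k^2-36k+572) + (-(9/4)k-99/4)
  -8k^2-36k+572 = ((32/9)k-208/9)(-(9/4)k-99/4) + (0)
Last nonzero remainder: -(9/4)k-99/4. Dividing through by -9/4 gives the monic gcd k+11.
Then lcm(f, g) = f·g / gcd(f, g); expanding and making the result monic gives the answer.

k^5-11k^4-71k^3+1339k^2-5402k+6160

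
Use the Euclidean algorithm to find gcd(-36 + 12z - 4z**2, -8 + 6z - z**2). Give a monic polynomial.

1

Apply the Euclidean algorithm:
  -4z**2 + 12z - 36 = (4)(-z**2 + 6z - 8) + (-12z - 4)
  -z**2 + 6z - 8 = ((1/12)z - 19/36)(-12z - 4) + (-91/9)
  -12z - 4 = ((108/91)z + 36/91)(-91/9) + (0)
The last nonzero remainder is the constant -91/9, so the polynomials are coprime and gcd = 1.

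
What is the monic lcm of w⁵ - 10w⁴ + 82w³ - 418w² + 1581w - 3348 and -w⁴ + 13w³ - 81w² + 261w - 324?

Apply the Euclidean algorithm:
  w⁵ - 10w⁴ + 82w³ - 418w² + 1581w - 3348 = (-w - 3)(-w⁴ + 13w³ - 81w² + 261w - 324) + (40w³ - 400w² + 2040w - 4320)
  -w⁴ + 13w³ - 81w² + 261w - 324 = (-(1/40)w + 3/40)(40w³ - 400w² + 2040w - 4320) + (0)
Last nonzero remainder: 40w³ - 400w² + 2040w - 4320. Dividing through by 40 gives the monic gcd w³ - 10w² + 51w - 108.
Then lcm(f, g) = f·g / gcd(f, g); expanding and making the result monic gives the answer.

w⁶ - 13w⁵ + 112w⁴ - 664w³ + 2835w² - 8091w + 10044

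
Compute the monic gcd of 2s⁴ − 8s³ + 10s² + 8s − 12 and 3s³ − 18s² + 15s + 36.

s + 1

Apply the Euclidean algorithm:
  2s⁴ − 8s³ + 10s² + 8s − 12 = ((2/3)s + 4/3)(3s³ − 18s² + 15s + 36) + (24s² − 36s − 60)
  3s³ − 18s² + 15s + 36 = ((1/8)s − 9/16)(24s² − 36s − 60) + ((9/4)s + 9/4)
  24s² − 36s − 60 = ((32/3)s − 80/3)((9/4)s + 9/4) + (0)
Last nonzero remainder: (9/4)s + 9/4. Dividing through by 9/4 gives the monic gcd s + 1.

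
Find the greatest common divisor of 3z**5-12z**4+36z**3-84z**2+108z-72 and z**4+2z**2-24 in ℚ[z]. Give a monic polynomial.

Apply the Euclidean algorithm:
  3z**5-12z**4+36z**3-84z**2+108z-72 = (3z-12)(z**4+2z**2-24) + (30z**3-60z**2+180z-360)
  z**4+2z**2-24 = ((1/30)z+1/15)(30z**3-60z**2+180z-360) + (0)
Last nonzero remainder: 30z**3-60z**2+180z-360. Dividing through by 30 gives the monic gcd z**3-2z**2+6z-12.

z**3-2z**2+6z-12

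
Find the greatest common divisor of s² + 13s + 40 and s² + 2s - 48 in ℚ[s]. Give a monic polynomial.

Euclidean algorithm in ℚ[s]:
  s² + 13s + 40 = (s² + 2s - 48) + (11s + 88)
  s² + 2s - 48 = ((1/11)s - 6/11)(11s + 88) + (0)
Last nonzero remainder: 11s + 88. Dividing through by 11 gives the monic gcd s + 8.

s + 8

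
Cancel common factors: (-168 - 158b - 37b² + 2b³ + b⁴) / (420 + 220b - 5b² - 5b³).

(-12 - 7b - b²)/(30 + 5b)

Euclidean algorithm in ℚ[b]:
  b⁴ + 2b³ - 37b² - 158b - 168 = (-(1/5)b - 1/5)(-5b³ - 5b² + 220b + 420) + (6b² - 30b - 84)
  -5b³ - 5b² + 220b + 420 = (-(5/6)b - 5)(6b² - 30b - 84) + (0)
Last nonzero remainder: 6b² - 30b - 84. Dividing through by 6 gives the monic gcd b² - 5b - 14.
Cancel b² - 5b - 14 from numerator and denominator to get the reduced form.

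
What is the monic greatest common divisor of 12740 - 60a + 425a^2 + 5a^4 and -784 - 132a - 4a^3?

By polynomial division,
  5a^4 + 425a^2 - 60a + 12740 = (-(5/4)a)(-4a^3 - 132a - 784) + (260a^2 - 1040a + 12740)
  -4a^3 - 132a - 784 = (-(1/65)a - 4/65)(260a^2 - 1040a + 12740) + (0)
Last nonzero remainder: 260a^2 - 1040a + 12740. Dividing through by 260 gives the monic gcd a^2 - 4a + 49.

49 - 4a + a^2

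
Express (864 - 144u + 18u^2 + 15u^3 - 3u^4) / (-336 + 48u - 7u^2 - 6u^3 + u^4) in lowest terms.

(18 - 3u)/(-7 + u)

Repeated division with remainder:
  -3u^4 + 15u^3 + 18u^2 - 144u + 864 = (-3)(u^4 - 6u^3 - 7u^2 + 48u - 336) + (-3u^3 - 3u^2 - 144)
  u^4 - 6u^3 - 7u^2 + 48u - 336 = (-(1/3)u + 7/3)(-3u^3 - 3u^2 - 144) + (0)
Last nonzero remainder: -3u^3 - 3u^2 - 144. Dividing through by -3 gives the monic gcd u^3 + u^2 + 48.
Cancel u^3 + u^2 + 48 from numerator and denominator to get the reduced form.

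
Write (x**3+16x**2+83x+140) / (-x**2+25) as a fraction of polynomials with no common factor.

By polynomial division,
  x**3+16x**2+83x+140 = (-x-16)(-x**2+25) + (108x+540)
  -x**2+25 = (-(1/108)x+5/108)(108x+540) + (0)
Last nonzero remainder: 108x+540. Dividing through by 108 gives the monic gcd x+5.
Cancel x+5 from numerator and denominator to get the reduced form.

(-x**2-11x-28)/(x-5)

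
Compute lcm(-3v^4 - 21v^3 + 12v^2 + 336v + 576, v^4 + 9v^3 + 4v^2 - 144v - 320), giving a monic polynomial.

v^5 + 12v^4 + 31v^3 - 132v^2 - 752v - 960

Repeated division with remainder:
  -3v^4 - 21v^3 + 12v^2 + 336v + 576 = (-3)(v^4 + 9v^3 + 4v^2 - 144v - 320) + (6v^3 + 24v^2 - 96v - 384)
  v^4 + 9v^3 + 4v^2 - 144v - 320 = ((1/6)v + 5/6)(6v^3 + 24v^2 - 96v - 384) + (0)
Last nonzero remainder: 6v^3 + 24v^2 - 96v - 384. Dividing through by 6 gives the monic gcd v^3 + 4v^2 - 16v - 64.
Then lcm(f, g) = f·g / gcd(f, g); expanding and making the result monic gives the answer.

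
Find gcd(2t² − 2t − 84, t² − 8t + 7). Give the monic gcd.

t − 7

Apply the Euclidean algorithm:
  2t² − 2t − 84 = (2)(t² − 8t + 7) + (14t − 98)
  t² − 8t + 7 = ((1/14)t − 1/14)(14t − 98) + (0)
Last nonzero remainder: 14t − 98. Dividing through by 14 gives the monic gcd t − 7.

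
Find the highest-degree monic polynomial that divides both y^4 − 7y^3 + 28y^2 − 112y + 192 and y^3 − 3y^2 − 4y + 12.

y − 3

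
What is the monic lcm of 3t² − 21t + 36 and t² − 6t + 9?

t³ − 10t² + 33t − 36

By polynomial division,
  3t² − 21t + 36 = (3)(t² − 6t + 9) + (−3t + 9)
  t² − 6t + 9 = (−(1/3)t + 1)(−3t + 9) + (0)
Last nonzero remainder: −3t + 9. Dividing through by −3 gives the monic gcd t − 3.
Then lcm(f, g) = f·g / gcd(f, g); expanding and making the result monic gives the answer.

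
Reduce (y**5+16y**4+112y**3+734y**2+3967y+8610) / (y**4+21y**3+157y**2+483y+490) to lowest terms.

By polynomial division,
  y**5+16y**4+112y**3+734y**2+3967y+8610 = (y-5)(y**4+21y**3+157y**2+483y+490) + (60y**3+1036y**2+5892y+11060)
  y**4+21y**3+157y**2+483y+490 = ((1/60)y+14/225)(60y**3+1036y**2+5892y+11060) + (-(1274/225)y**2-(5096/75)y-8918/45)
  60y**3+1036y**2+5892y+11060 = (-(6750/637)y-35550/637)(-(1274/225)y**2-(5096/75)y-8918/45) + (0)
Last nonzero remainder: -(1274/225)y**2-(5096/75)y-8918/45. Dividing through by -1274/225 gives the monic gcd y**2+12y+35.
Cancel y**2+12y+35 from numerator and denominator to get the reduced form.

(y**3+4y**2+29y+246)/(y**2+9y+14)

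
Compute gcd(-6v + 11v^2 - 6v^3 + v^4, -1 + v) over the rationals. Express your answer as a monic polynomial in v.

-1 + v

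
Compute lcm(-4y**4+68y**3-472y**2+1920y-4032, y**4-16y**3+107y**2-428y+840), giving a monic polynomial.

y**5-22y**4+203y**3-1070y**2+3408y-5040

By polynomial division,
  -4y**4+68y**3-472y**2+1920y-4032 = (-4)(y**4-16y**3+107y**2-428y+840) + (4y**3-44y**2+208y-672)
  y**4-16y**3+107y**2-428y+840 = ((1/4)y-5/4)(4y**3-44y**2+208y-672) + (0)
Last nonzero remainder: 4y**3-44y**2+208y-672. Dividing through by 4 gives the monic gcd y**3-11y**2+52y-168.
Then lcm(f, g) = f·g / gcd(f, g); expanding and making the result monic gives the answer.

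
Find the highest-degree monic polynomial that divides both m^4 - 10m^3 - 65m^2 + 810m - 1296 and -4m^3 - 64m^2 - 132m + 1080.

By polynomial division,
  m^4 - 10m^3 - 65m^2 + 810m - 1296 = (-(1/4)m + 13/2)(-4m^3 - 64m^2 - 132m + 1080) + (318m^2 + 1938m - 8316)
  -4m^3 - 64m^2 - 132m + 1080 = (-(2/159)m - 350/2809)(318m^2 + 1938m - 8316) + ((13680/2809)m + 123120/2809)
  318m^2 + 1938m - 8316 = ((148877/2280)m - 216293/1140)((13680/2809)m + 123120/2809) + (0)
Last nonzero remainder: (13680/2809)m + 123120/2809. Dividing through by 13680/2809 gives the monic gcd m + 9.

m + 9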